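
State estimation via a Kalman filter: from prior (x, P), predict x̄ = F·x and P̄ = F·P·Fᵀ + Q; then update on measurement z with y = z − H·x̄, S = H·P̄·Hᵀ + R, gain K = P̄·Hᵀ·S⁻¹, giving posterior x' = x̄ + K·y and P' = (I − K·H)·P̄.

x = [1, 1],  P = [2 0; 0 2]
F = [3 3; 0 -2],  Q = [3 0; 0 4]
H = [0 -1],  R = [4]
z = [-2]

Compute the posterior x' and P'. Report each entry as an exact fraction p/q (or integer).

x̄ = F·x = [6, -2]
P̄ = F·P·Fᵀ + Q = [39 -12; -12 12]
y = z − H·x̄ = [-4]
S = H·P̄·Hᵀ + R = [16]
K = P̄·Hᵀ·S⁻¹ = [3/4; -3/4]
x' = x̄ + K·y = [3, 1]
P' = (I − K·H)·P̄ = [30 -3; -3 3]

x' = [3, 1]
P' = [30 -3; -3 3]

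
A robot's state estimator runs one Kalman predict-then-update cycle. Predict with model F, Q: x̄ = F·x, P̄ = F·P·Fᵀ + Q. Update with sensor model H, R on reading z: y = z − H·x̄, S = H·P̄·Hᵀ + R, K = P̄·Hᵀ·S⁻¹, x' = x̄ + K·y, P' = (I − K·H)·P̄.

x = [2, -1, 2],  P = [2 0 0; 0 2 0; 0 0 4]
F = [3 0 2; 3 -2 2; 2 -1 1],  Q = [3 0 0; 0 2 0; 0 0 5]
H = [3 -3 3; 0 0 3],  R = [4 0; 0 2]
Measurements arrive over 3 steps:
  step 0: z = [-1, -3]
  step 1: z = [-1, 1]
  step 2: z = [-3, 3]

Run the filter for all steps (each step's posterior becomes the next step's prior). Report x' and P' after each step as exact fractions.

step 0: x̄ = F·x = [10, 12, 7]
step 0: P̄ = F·P·Fᵀ + Q = [37 34 20; 34 44 24; 20 24 19]
step 0: y = z − H·x̄ = [-16, -24]
step 0: S = H·P̄·Hᵀ + R = [220 135; 135 173]
step 0: K = P̄·Hᵀ·S⁻¹ = [3837/19835 777/3967; -2454/19835 2034/3967; 18/3967 1293/3967]
step 0: x' = x̄ + K·y = [43718/19835, 33204/19835, -3551/3967]
step 0: P' = (I − K·H)·P̄ = [236042/19835 233516/19835 518/3967; 233516/19835 243568/19835 1356/3967; 518/3967 1356/3967 862/3967]
step 1: x̄ = F·x = [95644/19835, 29236/19835, 36477/19835]
step 1: P̄ = F·P·Fᵀ + Q = [2232203/19835 744482/19835 728894/19835; 744482/19835 330208/19835 268406/19835; 728894/19835 268406/19835 353957/19835]
step 1: y = z − H·x̄ = [-65698/3967, -89596/19835]
step 1: S = H·P̄·Hᵀ + R = [4242952/3967 1466001/3967; 1466001/3967 3225283/19835]
step 1: K = P̄·Hᵀ·S⁻¹ = [273216135/740843533 -118652043/740843533; 35455338/740843533 104379288/740843533; 4886670/740843533 232804671/740843533]
step 1: x' = x̄ + K·y = [-416474962/740843533, 33305312/740843533, 229904715/740843533]
step 1: P' = (I − K·H)·P̄ = [4856188270/740843533 4412798728/740843533 -79101362/740843533; 4412798728/740843533 4435111136/740843533 69586192/740843533; -79101362/740843533 69586192/740843533 155203114/740843533]
step 2: x̄ = F·x = [-789615456/740843533, -856226080/740843533, -636350521/740843533]
step 2: P̄ = F·P·Fᵀ + Q = [45599821141/740843533 16622153406/740843533 15516257746/740843533; 16622153406/740843533 9089147880/740843533 6596112722/740843533; 15516257746/740843533 6596112722/740843533 9612512251/740843533]
step 2: y = z − H·x̄ = [-513310908/740843533, 4131582162/740843533]
step 2: S = H·P̄·Hᵀ + R = [443040554704/740843533 166793915475/740843533; 166793915475/740843533 87994297325/740843533]
step 2: K = P̄·Hᵀ·S⁻¹ = [19543240779/54801570769 -201361844271/1370039269225; 2107038426/54801570769 208249525128/1370039269225; 404348886/54801570769 429828813699/1370039269225]
step 2: x' = x̄ + K·y = [-2921725109994/1370039269225, -458534710408/1370039269225, 1213291200161/1370039269225]
step 2: P' = (I − K·H)·P̄ = [8949298670206/1370039269225 8163616081392/1370039269225 -134241229514/1370039269225; 8163616081392/1370039269225 748383134904/124549024475 138833016752/1370039269225; -134241229514/1370039269225 138833016752/1370039269225 286552542466/1370039269225]

step 0: x' = [43718/19835, 33204/19835, -3551/3967], P' = [236042/19835 233516/19835 518/3967; 233516/19835 243568/19835 1356/3967; 518/3967 1356/3967 862/3967]
step 1: x' = [-416474962/740843533, 33305312/740843533, 229904715/740843533], P' = [4856188270/740843533 4412798728/740843533 -79101362/740843533; 4412798728/740843533 4435111136/740843533 69586192/740843533; -79101362/740843533 69586192/740843533 155203114/740843533]
step 2: x' = [-2921725109994/1370039269225, -458534710408/1370039269225, 1213291200161/1370039269225], P' = [8949298670206/1370039269225 8163616081392/1370039269225 -134241229514/1370039269225; 8163616081392/1370039269225 748383134904/124549024475 138833016752/1370039269225; -134241229514/1370039269225 138833016752/1370039269225 286552542466/1370039269225]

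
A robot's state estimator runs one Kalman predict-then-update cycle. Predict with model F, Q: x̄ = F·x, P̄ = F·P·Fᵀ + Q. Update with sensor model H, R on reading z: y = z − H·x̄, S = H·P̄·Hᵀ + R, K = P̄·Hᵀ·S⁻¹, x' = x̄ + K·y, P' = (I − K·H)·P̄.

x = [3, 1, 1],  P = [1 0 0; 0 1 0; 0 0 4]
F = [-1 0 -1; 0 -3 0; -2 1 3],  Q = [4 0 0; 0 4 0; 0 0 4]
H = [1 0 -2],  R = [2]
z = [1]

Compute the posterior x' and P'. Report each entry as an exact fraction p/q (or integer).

x̄ = F·x = [-4, -3, -2]
P̄ = F·P·Fᵀ + Q = [9 0 -10; 0 13 -3; -10 -3 45]
y = z − H·x̄ = [1]
S = H·P̄·Hᵀ + R = [231]
K = P̄·Hᵀ·S⁻¹ = [29/231; 2/77; -100/231]
x' = x̄ + K·y = [-895/231, -229/77, -562/231]
P' = (I − K·H)·P̄ = [1238/231 -58/77 590/231; -58/77 989/77 -31/77; 590/231 -31/77 395/231]

x' = [-895/231, -229/77, -562/231]
P' = [1238/231 -58/77 590/231; -58/77 989/77 -31/77; 590/231 -31/77 395/231]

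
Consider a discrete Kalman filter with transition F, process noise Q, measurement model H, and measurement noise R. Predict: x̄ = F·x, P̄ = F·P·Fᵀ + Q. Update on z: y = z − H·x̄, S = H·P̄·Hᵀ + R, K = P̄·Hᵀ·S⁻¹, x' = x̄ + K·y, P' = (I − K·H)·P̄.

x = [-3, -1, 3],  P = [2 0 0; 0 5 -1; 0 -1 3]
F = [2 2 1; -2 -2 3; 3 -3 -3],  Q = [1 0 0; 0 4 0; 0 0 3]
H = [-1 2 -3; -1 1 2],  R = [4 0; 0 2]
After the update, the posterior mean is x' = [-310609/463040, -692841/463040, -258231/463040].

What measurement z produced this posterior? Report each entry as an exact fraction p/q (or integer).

x̄ = F·x = [-5, 17, -15]
P̄ = F·P·Fᵀ + Q = [28 -23 -18; -23 71 -6; -18 -6 75]
S = H·P̄·Hᵀ + R = [1047 -235; -235 495]
K = P̄·Hᵀ·S⁻¹ = [-6069/92608 -95789/463040; 21971/92608 128859/463040; -14067/92608 118149/463040]
x' − x̄ = [2004591/463040, -8564521/463040, 6687369/463040] = K·y
y = (KᵀK)⁻¹·Kᵀ·(x' − x̄) = [-85, 6]
z = y + H·x̄ = [-85, 6] + [84, -8] = [-1, -2]

z = [-1, -2]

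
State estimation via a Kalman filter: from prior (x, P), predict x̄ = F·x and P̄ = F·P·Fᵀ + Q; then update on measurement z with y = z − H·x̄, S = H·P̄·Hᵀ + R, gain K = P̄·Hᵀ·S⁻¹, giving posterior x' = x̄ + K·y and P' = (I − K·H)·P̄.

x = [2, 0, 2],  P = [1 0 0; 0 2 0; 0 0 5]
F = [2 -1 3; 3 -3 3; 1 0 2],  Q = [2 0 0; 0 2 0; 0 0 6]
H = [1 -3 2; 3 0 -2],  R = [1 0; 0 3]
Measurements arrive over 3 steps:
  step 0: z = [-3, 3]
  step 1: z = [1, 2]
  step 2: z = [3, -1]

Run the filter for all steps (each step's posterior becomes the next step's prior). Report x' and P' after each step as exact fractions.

step 0: x' = [40107/12988, 52623/12988, 9837/3247], P' = [104887/12988 132849/12988 73653/6494; 132849/12988 173405/12988 48051/3247; 73653/6494 48051/3247 107709/6494]
step 1: x' = [83309635/109959392, -171663/6872462, 14191909/109959392], P' = [3042701317/439837568 235507323/27489848 4198924563/439837568; 235507323/27489848 37762370/3436231 336502845/27489848; 4198924563/439837568 336502845/27489848 6077572629/439837568]
step 2: x' = [9488454786617/6253466612626, 4245022057068/3126733306313, 16996829140211/6253466612626], P' = [86823127693231/12506933225252 26892494743044/3126733306313 119857357718961/12506933225252; 26892494743044/3126733306313 34506759245320/3126733306313 38433168960354/3126733306313; 119857357718961/12506933225252 38433168960354/3126733306313 173510776868055/12506933225252]

step 0: x̄ = F·x = [10, 12, 6]
step 0: P̄ = F·P·Fᵀ + Q = [53 57 32; 57 74 33; 32 33 27]
step 0: y = z − H·x̄ = [11, -15]
step 0: S = H·P̄·Hᵀ + R = [218 -136; -136 204]
step 0: K = P̄·Hᵀ·S⁻¹ = [14/191 6683/12988; -87/382 4713/12988; 45/382 1847/6494]
step 0: x' = x̄ + K·y = [40107/12988, 52623/12988, 9837/3247]
step 0: P' = (I − K·H)·P̄ = [104887/12988 132849/12988 73653/6494; 132849/12988 173405/12988 48051/3247; 73653/6494 48051/3247 107709/6494]
step 1: x̄ = F·x = [145635/12988, 20124/3247, 118803/12988]
step 1: P̄ = F·P·Fᵀ + Q = [2640743/12988 448950/3247 2016167/12988; 448950/3247 317480/3247 345288/3247; 2016167/12988 345288/3247 1633711/12988]
step 1: y = z − H·x̄ = [-128765/12988, -173323/12988]
step 1: S = H·P̄·Hᵀ + R = [1333899/12988 1576765/12988; 1576765/12988 6146491/12988]
step 1: K = P̄·Hᵀ·S⁻¹ = [136198939/439837568 243418275/439837568; 2216133/27489848 11172093/27489848; 201933261/439837568 147209477/439837568]
step 1: x' = x̄ + K·y = [83309635/109959392, -171663/6872462, 14191909/109959392]
step 1: P' = (I − K·H)·P̄ = [3042701317/439837568 235507323/27489848 4198924563/439837568; 235507323/27489848 37762370/3436231 336502845/27489848; 4198924563/439837568 336502845/27489848 6077572629/439837568]
step 2: x̄ = F·x = [211941605/109959392, 37593057/13744924, 111693453/109959392]
step 2: P̄ = F·P·Fᵀ + Q = [75592570389/439837568 6489672417/54979696 57407102141/439837568; 6489672417/54979696 582907885/6872462 4971904521/54979696; 57407102141/439837568 4971904521/54979696 46787715493/439837568]
step 2: y = z − H·x̄ = [796783033/109959392, -522397301/109959392]
step 2: S = H·P̄·Hᵀ + R = [39759510221/439837568 40650260743/439837568; 40650260743/439837568 179918282485/439837568]
step 2: K = P̄·Hᵀ·S⁻¹ = [3827906214625/12506933225252 6918222547257/12506933225252; 238554927792/3126733306313 1270382102808/3126733306313; 5680883930823/12506933225252 4183506473591/12506933225252]
step 2: x' = x̄ + K·y = [9488454786617/6253466612626, 4245022057068/3126733306313, 16996829140211/6253466612626]
step 2: P' = (I − K·H)·P̄ = [86823127693231/12506933225252 26892494743044/3126733306313 119857357718961/12506933225252; 26892494743044/3126733306313 34506759245320/3126733306313 38433168960354/3126733306313; 119857357718961/12506933225252 38433168960354/3126733306313 173510776868055/12506933225252]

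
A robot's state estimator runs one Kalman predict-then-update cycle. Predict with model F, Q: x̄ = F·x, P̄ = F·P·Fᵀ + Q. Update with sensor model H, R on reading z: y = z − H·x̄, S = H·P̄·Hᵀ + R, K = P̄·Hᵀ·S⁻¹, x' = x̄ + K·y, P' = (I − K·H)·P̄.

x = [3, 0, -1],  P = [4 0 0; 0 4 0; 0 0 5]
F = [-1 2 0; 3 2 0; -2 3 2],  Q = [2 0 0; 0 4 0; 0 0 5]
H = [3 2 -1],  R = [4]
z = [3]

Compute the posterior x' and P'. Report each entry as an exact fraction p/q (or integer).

x̄ = F·x = [-3, 9, -8]
P̄ = F·P·Fᵀ + Q = [22 4 32; 4 56 0; 32 0 77]
y = z − H·x̄ = [-14]
S = H·P̄·Hᵀ + R = [359]
K = P̄·Hᵀ·S⁻¹ = [42/359; 124/359; 19/359]
x' = x̄ + K·y = [-1665/359, 1495/359, -3138/359]
P' = (I − K·H)·P̄ = [6134/359 -3772/359 10690/359; -3772/359 4728/359 -2356/359; 10690/359 -2356/359 27282/359]

x' = [-1665/359, 1495/359, -3138/359]
P' = [6134/359 -3772/359 10690/359; -3772/359 4728/359 -2356/359; 10690/359 -2356/359 27282/359]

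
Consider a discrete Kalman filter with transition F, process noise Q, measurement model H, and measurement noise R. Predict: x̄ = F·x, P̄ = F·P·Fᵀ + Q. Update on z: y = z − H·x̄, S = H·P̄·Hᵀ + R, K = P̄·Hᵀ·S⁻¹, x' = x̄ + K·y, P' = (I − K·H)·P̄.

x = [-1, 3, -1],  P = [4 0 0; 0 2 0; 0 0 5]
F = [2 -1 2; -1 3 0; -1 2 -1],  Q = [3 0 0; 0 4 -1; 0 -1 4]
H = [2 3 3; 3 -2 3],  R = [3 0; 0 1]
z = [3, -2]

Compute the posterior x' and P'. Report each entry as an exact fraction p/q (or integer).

x' = [-100599/51682, 68823/103364, 44242/25841]
P' = [327291/25841 127425/51682 -281949/25841; 127425/51682 66021/103364 -53855/25841; -281949/25841 -53855/25841 245274/25841]

x̄ = F·x = [-7, 10, 8]
P̄ = F·P·Fᵀ + Q = [41 -14 -22; -14 26 15; -22 15 21]
y = z − H·x̄ = [-37, 15]
S = H·P̄·Hᵀ + R = [428 -76; -76 255]
K = P̄·Hᵀ·S⁻¹ = [-85/51682 8601/25841; 20501/103364 -3438/25841; 3453/25841 -2315/25841]
x' = x̄ + K·y = [-100599/51682, 68823/103364, 44242/25841]
P' = (I − K·H)·P̄ = [327291/25841 127425/51682 -281949/25841; 127425/51682 66021/103364 -53855/25841; -281949/25841 -53855/25841 245274/25841]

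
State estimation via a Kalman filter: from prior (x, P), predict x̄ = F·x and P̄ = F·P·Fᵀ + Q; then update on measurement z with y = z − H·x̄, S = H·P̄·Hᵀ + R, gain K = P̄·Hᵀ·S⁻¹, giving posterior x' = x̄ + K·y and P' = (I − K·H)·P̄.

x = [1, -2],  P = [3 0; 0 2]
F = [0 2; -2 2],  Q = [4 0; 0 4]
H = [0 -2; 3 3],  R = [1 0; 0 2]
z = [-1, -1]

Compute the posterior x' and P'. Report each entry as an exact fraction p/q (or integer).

x' = [-3606/4363, 2046/4363]
P' = [1916/4363 -1000/4363; -1000/4363 1032/4363]

x̄ = F·x = [-4, -6]
P̄ = F·P·Fᵀ + Q = [12 8; 8 24]
y = z − H·x̄ = [-13, 29]
S = H·P̄·Hᵀ + R = [97 -192; -192 470]
K = P̄·Hᵀ·S⁻¹ = [2000/4363 1374/4363; -2064/4363 48/4363]
x' = x̄ + K·y = [-3606/4363, 2046/4363]
P' = (I − K·H)·P̄ = [1916/4363 -1000/4363; -1000/4363 1032/4363]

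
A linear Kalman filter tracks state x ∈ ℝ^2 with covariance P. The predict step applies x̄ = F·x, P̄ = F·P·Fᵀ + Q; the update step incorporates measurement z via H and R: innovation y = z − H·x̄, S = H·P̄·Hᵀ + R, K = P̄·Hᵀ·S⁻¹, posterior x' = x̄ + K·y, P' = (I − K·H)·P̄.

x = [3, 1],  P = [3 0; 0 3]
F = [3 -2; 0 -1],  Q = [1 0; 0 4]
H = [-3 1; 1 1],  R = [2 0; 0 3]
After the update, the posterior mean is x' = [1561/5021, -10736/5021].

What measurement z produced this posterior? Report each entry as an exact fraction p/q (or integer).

x̄ = F·x = [7, -1]
P̄ = F·P·Fᵀ + Q = [40 6; 6 7]
S = H·P̄·Hᵀ + R = [333 -125; -125 62]
K = P̄·Hᵀ·S⁻¹ = [-1318/5021 1068/5021; 943/5021 2954/5021]
x' − x̄ = [-33586/5021, -5715/5021] = K·y
y = (KᵀK)⁻¹·Kᵀ·(x' − x̄) = [19, -8]
z = y + H·x̄ = [19, -8] + [-22, 6] = [-3, -2]

z = [-3, -2]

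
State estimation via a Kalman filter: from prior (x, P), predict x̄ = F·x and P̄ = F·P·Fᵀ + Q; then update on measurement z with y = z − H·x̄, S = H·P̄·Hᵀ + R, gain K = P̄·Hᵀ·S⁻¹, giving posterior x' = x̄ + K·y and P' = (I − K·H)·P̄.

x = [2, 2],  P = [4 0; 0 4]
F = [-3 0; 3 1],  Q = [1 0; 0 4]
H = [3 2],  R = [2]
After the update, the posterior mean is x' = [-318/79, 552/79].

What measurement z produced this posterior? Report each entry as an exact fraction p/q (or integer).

x̄ = F·x = [-6, 8]
P̄ = F·P·Fᵀ + Q = [37 -36; -36 44]
S = H·P̄·Hᵀ + R = [79]
K = P̄·Hᵀ·S⁻¹ = [39/79; -20/79]
x' − x̄ = [156/79, -80/79] = K·y
y = (KᵀK)⁻¹·Kᵀ·(x' − x̄) = [4]
z = y + H·x̄ = [4] + [-2] = [2]

z = [2]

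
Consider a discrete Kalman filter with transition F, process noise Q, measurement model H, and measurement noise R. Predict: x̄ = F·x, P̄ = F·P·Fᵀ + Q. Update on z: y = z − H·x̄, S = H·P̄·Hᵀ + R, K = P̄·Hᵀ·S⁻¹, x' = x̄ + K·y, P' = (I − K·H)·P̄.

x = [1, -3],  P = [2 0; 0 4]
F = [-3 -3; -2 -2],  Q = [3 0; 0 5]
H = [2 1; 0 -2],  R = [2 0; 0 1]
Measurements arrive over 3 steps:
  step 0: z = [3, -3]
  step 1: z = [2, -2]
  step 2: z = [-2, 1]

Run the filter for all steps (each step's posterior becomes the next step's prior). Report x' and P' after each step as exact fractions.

step 0: x̄ = F·x = [6, 4]
step 0: P̄ = F·P·Fᵀ + Q = [57 36; 36 29]
step 0: y = z − H·x̄ = [-13, 5]
step 0: S = H·P̄·Hᵀ + R = [403 -202; -202 117]
step 0: K = P̄·Hᵀ·S⁻¹ = [3006/6347 1284/6347; 101/6347 -2972/6347]
step 0: x' = x̄ + K·y = [5424/6347, 9215/6347]
step 0: P' = (I − K·H)·P̄ = [3327/6347 -642/6347; -642/6347 1486/6347]
step 1: x̄ = F·x = [-43917/6347, -29278/6347]
step 1: P̄ = F·P·Fᵀ + Q = [50802/6347 21174/6347; 21174/6347 45851/6347]
step 1: y = z − H·x̄ = [129806/6347, -71250/6347]
step 1: S = H·P̄·Hᵀ + R = [346449/6347 -176398/6347; -176398/6347 189751/6347]
step 1: K = P̄·Hᵀ·S⁻¹ = [2493642/5454985 1100736/5454985; 88199/5454985 -2554268/5454985]
step 1: x' = x̄ + K·y = [897381/5454985, 5314212/5454985]
step 1: P' = (I − K·H)·P̄ = [2768826/5454985 -550368/5454985; -550368/5454985 1277134/5454985]
step 2: x̄ = F·x = [-18634779/5454985, -12423186/5454985]
step 2: P̄ = F·P·Fᵀ + Q = [42871971/5454985 17671344/5454985; 17671344/5454985 39055821/5454985]
step 2: y = z − H·x̄ = [38782774/5454985, -19391387/5454985]
step 2: S = H·P̄·Hᵀ + R = [292139051/5454985 -148797018/5454985; -148797018/5454985 161678269/5454985]
step 2: K = P̄·Hᵀ·S⁻¹ = [2101035630/4599826307 928124796/4599826307; 74398509/4599826307 -2153843628/4599826307]
step 2: x' = x̄ + K·y = [-4075241961/4599826307, -2290217460/4599826307]
step 2: P' = (I − K·H)·P̄ = [2333066829/4599826307 -464062398/4599826307; -464062398/4599826307 1076921814/4599826307]

step 0: x' = [5424/6347, 9215/6347], P' = [3327/6347 -642/6347; -642/6347 1486/6347]
step 1: x' = [897381/5454985, 5314212/5454985], P' = [2768826/5454985 -550368/5454985; -550368/5454985 1277134/5454985]
step 2: x' = [-4075241961/4599826307, -2290217460/4599826307], P' = [2333066829/4599826307 -464062398/4599826307; -464062398/4599826307 1076921814/4599826307]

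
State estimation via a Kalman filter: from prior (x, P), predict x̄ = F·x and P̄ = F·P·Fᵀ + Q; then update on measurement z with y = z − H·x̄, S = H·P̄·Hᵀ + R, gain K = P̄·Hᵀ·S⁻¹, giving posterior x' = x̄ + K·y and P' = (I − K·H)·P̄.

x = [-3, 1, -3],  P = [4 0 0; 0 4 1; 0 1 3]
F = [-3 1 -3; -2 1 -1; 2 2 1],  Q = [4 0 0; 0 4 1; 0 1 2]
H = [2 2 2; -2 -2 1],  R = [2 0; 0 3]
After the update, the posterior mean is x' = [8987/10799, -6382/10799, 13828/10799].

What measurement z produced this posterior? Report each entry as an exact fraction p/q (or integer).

z = [3, 1]

x̄ = F·x = [19, 10, -7]
P̄ = F·P·Fᵀ + Q = [65 33 -30; 33 25 -11; -30 -11 41]
S = H·P̄·Hᵀ + R = [462 -460; -460 832]
K = P̄·Hᵀ·S⁻¹ = [1149/21598 -10463/43196; 4947/43196 -7717/86392; 14145/43196 28413/86392]
x' − x̄ = [-196194/10799, -114372/10799, 89421/10799] = K·y
y = (KᵀK)⁻¹·Kᵀ·(x' − x̄) = [-41, 66]
z = y + H·x̄ = [-41, 66] + [44, -65] = [3, 1]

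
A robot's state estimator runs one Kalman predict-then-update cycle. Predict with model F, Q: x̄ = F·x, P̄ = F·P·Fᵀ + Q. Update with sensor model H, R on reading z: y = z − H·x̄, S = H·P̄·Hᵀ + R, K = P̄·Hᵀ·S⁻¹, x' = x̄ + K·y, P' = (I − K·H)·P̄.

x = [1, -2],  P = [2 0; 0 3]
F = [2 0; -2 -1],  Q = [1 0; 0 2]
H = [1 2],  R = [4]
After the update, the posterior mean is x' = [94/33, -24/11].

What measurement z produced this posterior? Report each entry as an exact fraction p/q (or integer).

x̄ = F·x = [2, 0]
P̄ = F·P·Fᵀ + Q = [9 -8; -8 13]
S = H·P̄·Hᵀ + R = [33]
K = P̄·Hᵀ·S⁻¹ = [-7/33; 6/11]
x' − x̄ = [28/33, -24/11] = K·y
y = (KᵀK)⁻¹·Kᵀ·(x' − x̄) = [-4]
z = y + H·x̄ = [-4] + [2] = [-2]

z = [-2]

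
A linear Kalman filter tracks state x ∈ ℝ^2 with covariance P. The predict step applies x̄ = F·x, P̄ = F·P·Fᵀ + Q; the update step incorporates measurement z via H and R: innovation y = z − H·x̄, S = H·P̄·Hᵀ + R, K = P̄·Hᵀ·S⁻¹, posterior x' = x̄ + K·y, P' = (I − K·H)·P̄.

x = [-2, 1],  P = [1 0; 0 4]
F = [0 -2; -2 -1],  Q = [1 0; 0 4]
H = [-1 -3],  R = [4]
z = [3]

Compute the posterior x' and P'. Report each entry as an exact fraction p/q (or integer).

x' = [-764/177, 91/177]
P' = [1328/177 -388/177; -388/177 188/177]

x̄ = F·x = [-2, 3]
P̄ = F·P·Fᵀ + Q = [17 8; 8 12]
y = z − H·x̄ = [10]
S = H·P̄·Hᵀ + R = [177]
K = P̄·Hᵀ·S⁻¹ = [-41/177; -44/177]
x' = x̄ + K·y = [-764/177, 91/177]
P' = (I − K·H)·P̄ = [1328/177 -388/177; -388/177 188/177]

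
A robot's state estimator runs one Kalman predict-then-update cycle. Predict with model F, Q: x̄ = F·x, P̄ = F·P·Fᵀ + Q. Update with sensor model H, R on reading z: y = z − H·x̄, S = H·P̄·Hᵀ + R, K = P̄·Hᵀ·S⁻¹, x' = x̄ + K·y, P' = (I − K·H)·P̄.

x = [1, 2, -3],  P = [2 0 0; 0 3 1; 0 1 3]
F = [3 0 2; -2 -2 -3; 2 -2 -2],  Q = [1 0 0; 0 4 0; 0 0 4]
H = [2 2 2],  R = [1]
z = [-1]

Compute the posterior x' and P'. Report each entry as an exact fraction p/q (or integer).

x̄ = F·x = [-3, 3, 4]
P̄ = F·P·Fᵀ + Q = [31 -34 -4; -34 63 32; -4 32 44]
y = z − H·x̄ = [-9]
S = H·P̄·Hᵀ + R = [505]
K = P̄·Hᵀ·S⁻¹ = [-14/505; 122/505; 144/505]
x' = x̄ + K·y = [-1389/505, 417/505, 724/505]
P' = (I − K·H)·P̄ = [15459/505 -15462/505 -4/505; -15462/505 16931/505 -1408/505; -4/505 -1408/505 1484/505]

x' = [-1389/505, 417/505, 724/505]
P' = [15459/505 -15462/505 -4/505; -15462/505 16931/505 -1408/505; -4/505 -1408/505 1484/505]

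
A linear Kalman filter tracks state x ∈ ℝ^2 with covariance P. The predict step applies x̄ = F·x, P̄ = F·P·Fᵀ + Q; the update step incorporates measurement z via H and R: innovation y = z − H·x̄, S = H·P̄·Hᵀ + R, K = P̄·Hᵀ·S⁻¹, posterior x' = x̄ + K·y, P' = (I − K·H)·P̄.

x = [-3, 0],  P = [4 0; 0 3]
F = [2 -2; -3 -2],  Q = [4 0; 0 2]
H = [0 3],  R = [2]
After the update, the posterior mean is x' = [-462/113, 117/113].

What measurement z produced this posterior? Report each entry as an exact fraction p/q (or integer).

z = [3]

x̄ = F·x = [-6, 9]
P̄ = F·P·Fᵀ + Q = [32 -12; -12 50]
S = H·P̄·Hᵀ + R = [452]
K = P̄·Hᵀ·S⁻¹ = [-9/113; 75/226]
x' − x̄ = [216/113, -900/113] = K·y
y = (KᵀK)⁻¹·Kᵀ·(x' − x̄) = [-24]
z = y + H·x̄ = [-24] + [27] = [3]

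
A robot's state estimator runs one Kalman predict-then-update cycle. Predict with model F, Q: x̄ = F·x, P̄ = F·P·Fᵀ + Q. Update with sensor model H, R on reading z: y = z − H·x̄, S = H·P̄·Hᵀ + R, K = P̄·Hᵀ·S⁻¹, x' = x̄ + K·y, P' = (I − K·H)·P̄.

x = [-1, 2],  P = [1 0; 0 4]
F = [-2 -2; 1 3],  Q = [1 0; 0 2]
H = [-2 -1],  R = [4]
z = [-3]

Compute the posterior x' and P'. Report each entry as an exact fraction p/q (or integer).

x̄ = F·x = [-2, 5]
P̄ = F·P·Fᵀ + Q = [21 -26; -26 39]
y = z − H·x̄ = [-2]
S = H·P̄·Hᵀ + R = [23]
K = P̄·Hᵀ·S⁻¹ = [-16/23; 13/23]
x' = x̄ + K·y = [-14/23, 89/23]
P' = (I − K·H)·P̄ = [227/23 -390/23; -390/23 728/23]

x' = [-14/23, 89/23]
P' = [227/23 -390/23; -390/23 728/23]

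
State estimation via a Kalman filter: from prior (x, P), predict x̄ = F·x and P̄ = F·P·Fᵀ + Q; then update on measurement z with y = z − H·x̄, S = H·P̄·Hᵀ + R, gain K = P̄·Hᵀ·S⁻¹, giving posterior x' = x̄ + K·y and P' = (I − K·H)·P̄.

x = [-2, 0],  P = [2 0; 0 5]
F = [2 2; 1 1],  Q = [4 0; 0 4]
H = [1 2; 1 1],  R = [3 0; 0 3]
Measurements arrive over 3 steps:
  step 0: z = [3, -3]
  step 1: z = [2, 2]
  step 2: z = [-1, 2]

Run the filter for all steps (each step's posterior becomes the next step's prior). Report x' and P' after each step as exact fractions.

step 0: x̄ = F·x = [-4, -2]
step 0: P̄ = F·P·Fᵀ + Q = [32 14; 14 11]
step 0: y = z − H·x̄ = [11, 3]
step 0: S = H·P̄·Hᵀ + R = [135 96; 96 74]
step 0: K = P̄·Hᵀ·S⁻¹ = [4/129 25/43; 44/129 -9/86]
step 0: x' = x̄ + K·y = [-247/129, 371/258]
step 0: P' = (I − K·H)·P̄ = [146/43 -71/43; -71/43 115/86]
step 1: x̄ = F·x = [-41/43, -41/86]
step 1: P̄ = F·P·Fᵀ + Q = [418/43 123/43; 123/43 467/86]
step 1: y = z − H·x̄ = [168/43, 295/86]
step 1: S = H·P̄·Hᵀ + R = [1973/43 1254/43; 1254/43 2053/86]
step 1: K = P̄·Hᵀ·S⁻¹ = [148/21059 10918/21059; 7376/21059 -1697/21059]
step 1: x' = x̄ + K·y = [17950/21059, 12957/21059]
step 1: P' = (I − K·H)·P̄ = [65064/21059 -32310/21059; -32310/21059 27219/21059]
step 2: x̄ = F·x = [61814/21059, 30907/21059]
step 2: P̄ = F·P·Fᵀ + Q = [194888/21059 55326/21059; 55326/21059 111899/21059]
step 2: y = z − H·x̄ = [-144687/21059, -50603/21059]
step 2: S = H·P̄·Hᵀ + R = [926965/21059 584664/21059; 584664/21059 480616/21059]
step 2: K = P̄·Hᵀ·S⁻¹ = [3302/615427 1265525/2461708; 215947/615427 -388529/4923416]
step 2: x' = x̄ + K·y = [4094099/2461708, -3710007/4923416]
step 2: P' = (I − K·H)·P̄ = [3776763/1230854 -3756951/2461708; -3756951/2461708 6348315/4923416]

step 0: x' = [-247/129, 371/258], P' = [146/43 -71/43; -71/43 115/86]
step 1: x' = [17950/21059, 12957/21059], P' = [65064/21059 -32310/21059; -32310/21059 27219/21059]
step 2: x' = [4094099/2461708, -3710007/4923416], P' = [3776763/1230854 -3756951/2461708; -3756951/2461708 6348315/4923416]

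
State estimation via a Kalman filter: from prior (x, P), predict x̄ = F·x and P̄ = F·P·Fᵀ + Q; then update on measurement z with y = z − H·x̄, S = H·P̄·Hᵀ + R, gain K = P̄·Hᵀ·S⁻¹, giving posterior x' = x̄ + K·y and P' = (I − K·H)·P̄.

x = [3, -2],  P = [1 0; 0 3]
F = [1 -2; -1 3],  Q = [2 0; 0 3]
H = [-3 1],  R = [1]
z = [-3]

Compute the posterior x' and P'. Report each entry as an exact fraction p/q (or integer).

x̄ = F·x = [7, -9]
P̄ = F·P·Fᵀ + Q = [15 -19; -19 31]
y = z − H·x̄ = [27]
S = H·P̄·Hᵀ + R = [281]
K = P̄·Hᵀ·S⁻¹ = [-64/281; 88/281]
x' = x̄ + K·y = [239/281, -153/281]
P' = (I − K·H)·P̄ = [119/281 293/281; 293/281 967/281]

x' = [239/281, -153/281]
P' = [119/281 293/281; 293/281 967/281]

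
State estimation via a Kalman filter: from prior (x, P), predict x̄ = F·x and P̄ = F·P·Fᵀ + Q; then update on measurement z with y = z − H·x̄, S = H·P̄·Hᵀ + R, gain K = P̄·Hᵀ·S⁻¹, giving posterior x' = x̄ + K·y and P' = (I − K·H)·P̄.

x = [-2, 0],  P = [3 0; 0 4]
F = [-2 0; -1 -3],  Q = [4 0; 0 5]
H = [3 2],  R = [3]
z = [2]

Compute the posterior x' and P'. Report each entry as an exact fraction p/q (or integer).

x̄ = F·x = [4, 2]
P̄ = F·P·Fᵀ + Q = [16 6; 6 44]
y = z − H·x̄ = [-14]
S = H·P̄·Hᵀ + R = [395]
K = P̄·Hᵀ·S⁻¹ = [12/79; 106/395]
x' = x̄ + K·y = [148/79, -694/395]
P' = (I − K·H)·P̄ = [544/79 -798/79; -798/79 6144/395]

x' = [148/79, -694/395]
P' = [544/79 -798/79; -798/79 6144/395]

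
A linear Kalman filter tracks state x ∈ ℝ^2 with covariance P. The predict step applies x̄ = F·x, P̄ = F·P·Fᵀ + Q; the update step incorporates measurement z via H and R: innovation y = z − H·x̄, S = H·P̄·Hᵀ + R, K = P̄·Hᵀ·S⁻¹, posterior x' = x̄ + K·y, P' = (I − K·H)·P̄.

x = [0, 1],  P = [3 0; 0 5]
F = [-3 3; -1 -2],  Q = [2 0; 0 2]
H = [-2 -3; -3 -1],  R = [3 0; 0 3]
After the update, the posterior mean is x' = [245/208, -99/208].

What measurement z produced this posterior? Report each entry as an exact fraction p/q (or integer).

z = [-1, -3]

x̄ = F·x = [3, -2]
P̄ = F·P·Fᵀ + Q = [74 -21; -21 25]
S = H·P̄·Hᵀ + R = [272 288; 288 568]
K = P̄·Hᵀ·S⁻¹ = [1201/8944 -1887/4472; -3711/8944 155/559]
x' − x̄ = [-379/208, 317/208] = K·y
y = (KᵀK)⁻¹·Kᵀ·(x' − x̄) = [-1, 4]
z = y + H·x̄ = [-1, 4] + [0, -7] = [-1, -3]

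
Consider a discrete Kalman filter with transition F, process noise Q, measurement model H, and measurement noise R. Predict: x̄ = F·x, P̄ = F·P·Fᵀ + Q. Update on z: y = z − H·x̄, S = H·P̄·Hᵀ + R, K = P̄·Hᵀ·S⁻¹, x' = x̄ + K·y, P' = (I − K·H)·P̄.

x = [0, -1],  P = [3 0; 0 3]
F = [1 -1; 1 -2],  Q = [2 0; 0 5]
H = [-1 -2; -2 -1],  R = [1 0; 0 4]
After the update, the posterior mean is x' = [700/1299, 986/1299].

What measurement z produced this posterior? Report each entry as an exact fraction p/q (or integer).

x̄ = F·x = [1, 2]
P̄ = F·P·Fᵀ + Q = [8 9; 9 20]
S = H·P̄·Hᵀ + R = [125 101; 101 92]
K = P̄·Hᵀ·S⁻¹ = [133/1299 -499/1299; -670/1299 199/1299]
x' − x̄ = [-599/1299, -1612/1299] = K·y
y = (KᵀK)⁻¹·Kᵀ·(x' − x̄) = [3, 2]
z = y + H·x̄ = [3, 2] + [-5, -4] = [-2, -2]

z = [-2, -2]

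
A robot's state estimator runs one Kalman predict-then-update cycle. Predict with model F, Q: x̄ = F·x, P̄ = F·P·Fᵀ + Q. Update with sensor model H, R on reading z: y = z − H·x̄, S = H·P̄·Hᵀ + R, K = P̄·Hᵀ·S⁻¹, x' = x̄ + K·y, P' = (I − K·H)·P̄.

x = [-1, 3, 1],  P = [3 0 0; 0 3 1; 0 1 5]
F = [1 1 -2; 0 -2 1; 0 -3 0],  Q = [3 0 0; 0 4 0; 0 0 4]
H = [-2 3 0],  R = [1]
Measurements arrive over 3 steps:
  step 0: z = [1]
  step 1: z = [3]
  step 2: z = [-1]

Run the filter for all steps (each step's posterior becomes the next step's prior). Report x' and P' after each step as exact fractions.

step 0: x̄ = F·x = [0, -5, -9]
step 0: P̄ = F·P·Fᵀ + Q = [25 -11 -3; -11 17 15; -3 15 31]
step 0: y = z − H·x̄ = [16]
step 0: S = H·P̄·Hᵀ + R = [386]
step 0: K = P̄·Hᵀ·S⁻¹ = [-83/386; 73/386; 51/386]
step 0: x' = x̄ + K·y = [-664/193, -381/193, -1329/193]
step 0: P' = (I − K·H)·P̄ = [2761/386 1813/386 3075/386; 1813/386 1233/386 2067/386; 3075/386 2067/386 9365/386]
step 1: x̄ = F·x = [1613/193, -567/193, 1143/193]
step 1: P̄ = F·P·Fᵀ + Q = [12835/193 -5706/193 1632/193; -5706/193 7573/386 1197/386; 1632/193 1197/386 12641/386]
step 1: y = z − H·x̄ = [5506/193]
step 1: S = H·P̄·Hᵀ + R = [308167/386]
step 1: K = P̄·Hᵀ·S⁻¹ = [-85576/308167; 45543/308167; -2937/308167]
step 1: x' = x̄ + K·y = [134155/308167, 393933/308167, 1741263/308167]
step 1: P' = (I − K·H)·P̄ = [1521749/308167 985974/308167 1954716/308167; 985974/308167 672497/308167 1302165/308167; 1954716/308167 1302165/308167 10069723/308167]
step 2: x̄ = F·x = [-2954438/308167, 953397/308167, -1181799/308167]
step 2: P̄ = F·P·Fᵀ + Q = [32342063/308167 -14990847/308167 2837577/308167; -14990847/308167 8783719/308167 128487/308167; 2837577/308167 128487/308167 7285141/308167]
step 2: y = z − H·x̄ = [-9077234/308167]
step 2: S = H·P̄·Hᵀ + R = [388620054/308167]
step 2: K = P̄·Hᵀ·S⁻¹ = [-109656667/388620054; 18777617/129540018; -1763231/129540018]
step 2: x' = x̄ + K·y = [-247876361/194310027, -76169348/64770009, -222419992/64770009]
step 2: P' = (I − K·H)·P̄ = [1765892039/388620054 380236379/129540018 565374427/129540018; 380236379/129540018 86583375/43180006 125442847/43180006; 565374427/129540018 125442847/43180006 1010696955/43180006]

step 0: x' = [-664/193, -381/193, -1329/193], P' = [2761/386 1813/386 3075/386; 1813/386 1233/386 2067/386; 3075/386 2067/386 9365/386]
step 1: x' = [134155/308167, 393933/308167, 1741263/308167], P' = [1521749/308167 985974/308167 1954716/308167; 985974/308167 672497/308167 1302165/308167; 1954716/308167 1302165/308167 10069723/308167]
step 2: x' = [-247876361/194310027, -76169348/64770009, -222419992/64770009], P' = [1765892039/388620054 380236379/129540018 565374427/129540018; 380236379/129540018 86583375/43180006 125442847/43180006; 565374427/129540018 125442847/43180006 1010696955/43180006]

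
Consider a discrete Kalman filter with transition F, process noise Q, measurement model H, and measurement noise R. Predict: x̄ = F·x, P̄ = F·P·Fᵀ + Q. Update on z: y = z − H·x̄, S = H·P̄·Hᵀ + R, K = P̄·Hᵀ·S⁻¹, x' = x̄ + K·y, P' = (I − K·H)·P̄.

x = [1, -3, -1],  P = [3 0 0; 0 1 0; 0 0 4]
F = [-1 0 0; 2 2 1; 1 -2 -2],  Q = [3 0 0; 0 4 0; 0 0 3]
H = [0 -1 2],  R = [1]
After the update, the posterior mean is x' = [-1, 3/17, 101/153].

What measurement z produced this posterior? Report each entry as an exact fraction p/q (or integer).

z = [1]

x̄ = F·x = [-1, -5, 9]
P̄ = F·P·Fᵀ + Q = [6 -6 -3; -6 24 -6; -3 -6 26]
S = H·P̄·Hᵀ + R = [153]
K = P̄·Hᵀ·S⁻¹ = [0; -4/17; 58/153]
x' − x̄ = [0, 88/17, -1276/153] = K·y
y = (KᵀK)⁻¹·Kᵀ·(x' − x̄) = [-22]
z = y + H·x̄ = [-22] + [23] = [1]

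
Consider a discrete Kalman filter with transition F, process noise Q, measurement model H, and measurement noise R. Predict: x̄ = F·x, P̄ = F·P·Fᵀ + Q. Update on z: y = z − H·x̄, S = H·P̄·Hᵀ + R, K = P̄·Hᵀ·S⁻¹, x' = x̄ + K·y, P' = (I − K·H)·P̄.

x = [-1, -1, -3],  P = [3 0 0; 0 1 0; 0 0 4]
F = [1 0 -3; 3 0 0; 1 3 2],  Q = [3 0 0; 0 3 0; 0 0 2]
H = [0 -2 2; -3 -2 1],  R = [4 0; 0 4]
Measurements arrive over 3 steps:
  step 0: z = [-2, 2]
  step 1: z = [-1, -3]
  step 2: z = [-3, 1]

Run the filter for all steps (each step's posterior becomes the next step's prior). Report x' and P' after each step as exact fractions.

step 0: x̄ = F·x = [8, -3, -10]
step 0: P̄ = F·P·Fᵀ + Q = [42 9 -21; 9 30 9; -21 9 30]
step 0: y = z − H·x̄ = [12, 30]
step 0: S = H·P̄·Hᵀ + R = [172 306; 306 730]
step 0: K = P̄·Hᵀ·S⁻¹ = [3345/15962 -2505/7981; -1698/7981 -141/7981; 3855/15962 12/7981]
step 0: x' = x̄ + K·y = [8768/7981, -48549/7981, -56320/7981]
step 0: P' = (I − K·H)·P̄ = [22227/7981 -53316/7981 -49971/7981; -53316/7981 157116/7981 153720/7981; -49971/7981 153720/7981 157575/7981]
step 1: x̄ = F·x = [177728/7981, 26304/7981, -249519/7981]
step 1: P̄ = F·P·Fᵀ + Q = [1764171/7981 516420/7981 -2416680/7981; 516420/7981 223986/7981 -712989/7981; -2416680/7981 -712989/7981 3407393/7981]
step 1: y = z − H·x̄ = [543665/7981, 811368/7981]
step 1: S = H·P̄·Hᵀ + R = [20261352/7981 29587264/7981; 29587264/7981 43761876/7981]
step 1: K = P̄·Hᵀ·S⁻¹ = [7584111/44122693 -55766817/176490772; -28498047/176490772 8337171/176490772; 24403435/88245386 15733987/176490772]
step 1: x' = x̄ + K·y = [81844505/44122693, -512024019/176490772, -296777371/88245386]
step 1: P' = (I − K·H)·P̄ = [226061271/176490772 -394443657/176490772 -333770769/176490772; -394443657/176490772 1092986193/176490772 1035990099/176490772; -333770769/176490772 1035990099/176490772 1133603839/176490772]
step 2: x̄ = F·x = [1054021123/88245386, 245533515/44122693, -2395803521/176490772]
step 2: P̄ = F·P·Fᵀ + Q = [3240148188/44122693 1841060367/88245386 -4187258214/44122693; 1841060367/88245386 2564023755/176490772 -2437216857/88245386; -4187258214/44122693 -2437216857/88245386 11840235039/88245386]
step 2: y = z − H·x̄ = [3113201423/88245386, 10860689151/176490772]
step 2: S = H·P̄·Hᵀ + R = [36169852033/44122693 52362639750/44122693; 52362639750/44122693 157732621877/88245386]
step 2: K = P̄·Hᵀ·S⁻¹ = [860416889745/5019492144137 -1573605903990/5019492144137; -1611741917841/10038984288274 200134943097/5019492144137; 1388409869394/5019492144137 409585502097/5019492144137]
step 2: x' = x̄ + K·y = [-13052704025263/10038984288274, 11817843778017/5019492144137, 12096530788429/10038984288274]
step 2: P' = (I − K·H)·P̄ = [6146644831917/5019492144137 -10424677100301/5019492144137 -8703843320811/5019492144137; -10424677100301/5019492144137 28861749610674/5019492144137 27250007692833/5019492144137; -8703843320811/5019492144137 27250007692833/5019492144137 30026827431621/5019492144137]

step 0: x' = [8768/7981, -48549/7981, -56320/7981], P' = [22227/7981 -53316/7981 -49971/7981; -53316/7981 157116/7981 153720/7981; -49971/7981 153720/7981 157575/7981]
step 1: x' = [81844505/44122693, -512024019/176490772, -296777371/88245386], P' = [226061271/176490772 -394443657/176490772 -333770769/176490772; -394443657/176490772 1092986193/176490772 1035990099/176490772; -333770769/176490772 1035990099/176490772 1133603839/176490772]
step 2: x' = [-13052704025263/10038984288274, 11817843778017/5019492144137, 12096530788429/10038984288274], P' = [6146644831917/5019492144137 -10424677100301/5019492144137 -8703843320811/5019492144137; -10424677100301/5019492144137 28861749610674/5019492144137 27250007692833/5019492144137; -8703843320811/5019492144137 27250007692833/5019492144137 30026827431621/5019492144137]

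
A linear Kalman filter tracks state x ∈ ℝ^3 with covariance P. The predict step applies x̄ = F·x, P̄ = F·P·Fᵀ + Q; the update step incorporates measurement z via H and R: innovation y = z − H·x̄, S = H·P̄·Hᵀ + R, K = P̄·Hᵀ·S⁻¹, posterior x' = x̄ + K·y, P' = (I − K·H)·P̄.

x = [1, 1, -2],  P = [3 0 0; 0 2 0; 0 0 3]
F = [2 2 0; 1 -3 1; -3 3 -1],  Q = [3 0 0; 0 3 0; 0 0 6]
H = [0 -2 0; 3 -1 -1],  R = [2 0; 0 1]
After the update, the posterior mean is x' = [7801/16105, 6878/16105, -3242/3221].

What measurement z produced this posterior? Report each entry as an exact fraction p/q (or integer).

x̄ = F·x = [4, -4, 2]
P̄ = F·P·Fᵀ + Q = [23 -6 -6; -6 27 -30; -6 -30 54]
S = H·P̄·Hᵀ + R = [110 30; 30 301]
K = P̄·Hᵀ·S⁻¹ = [591/16105 855/3221; -7902/16105 -3/3221; 1932/3221 -642/3221]
x' − x̄ = [-56619/16105, 71298/16105, -9684/3221] = K·y
y = (KᵀK)⁻¹·Kᵀ·(x' − x̄) = [-9, -12]
z = y + H·x̄ = [-9, -12] + [8, 14] = [-1, 2]

z = [-1, 2]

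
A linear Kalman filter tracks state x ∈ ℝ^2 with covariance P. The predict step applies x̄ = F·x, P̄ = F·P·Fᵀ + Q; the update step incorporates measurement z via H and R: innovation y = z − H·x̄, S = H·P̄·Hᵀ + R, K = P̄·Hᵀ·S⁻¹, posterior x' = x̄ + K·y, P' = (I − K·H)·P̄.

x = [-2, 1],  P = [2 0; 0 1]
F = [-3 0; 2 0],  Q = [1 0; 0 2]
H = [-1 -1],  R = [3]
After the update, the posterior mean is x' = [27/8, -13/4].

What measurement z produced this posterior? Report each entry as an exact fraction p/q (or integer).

z = [1]

x̄ = F·x = [6, -4]
P̄ = F·P·Fᵀ + Q = [19 -12; -12 10]
S = H·P̄·Hᵀ + R = [8]
K = P̄·Hᵀ·S⁻¹ = [-7/8; 1/4]
x' − x̄ = [-21/8, 3/4] = K·y
y = (KᵀK)⁻¹·Kᵀ·(x' − x̄) = [3]
z = y + H·x̄ = [3] + [-2] = [1]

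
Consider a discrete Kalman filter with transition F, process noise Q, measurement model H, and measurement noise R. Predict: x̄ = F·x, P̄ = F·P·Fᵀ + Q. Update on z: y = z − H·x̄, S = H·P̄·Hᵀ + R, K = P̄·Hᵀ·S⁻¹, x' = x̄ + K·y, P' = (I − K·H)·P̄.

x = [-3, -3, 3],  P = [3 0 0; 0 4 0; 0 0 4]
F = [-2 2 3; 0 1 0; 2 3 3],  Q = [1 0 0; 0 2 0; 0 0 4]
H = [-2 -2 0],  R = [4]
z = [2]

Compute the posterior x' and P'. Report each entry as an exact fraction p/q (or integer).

x' = [281/88, -181/44, -237/22]
P' = [391/88 -159/44 -39/22; -159/44 83/22 27/11; -39/22 27/11 518/11]

x̄ = F·x = [9, -3, -6]
P̄ = F·P·Fᵀ + Q = [65 8 48; 8 6 12; 48 12 88]
y = z − H·x̄ = [14]
S = H·P̄·Hᵀ + R = [352]
K = P̄·Hᵀ·S⁻¹ = [-73/176; -7/88; -15/44]
x' = x̄ + K·y = [281/88, -181/44, -237/22]
P' = (I − K·H)·P̄ = [391/88 -159/44 -39/22; -159/44 83/22 27/11; -39/22 27/11 518/11]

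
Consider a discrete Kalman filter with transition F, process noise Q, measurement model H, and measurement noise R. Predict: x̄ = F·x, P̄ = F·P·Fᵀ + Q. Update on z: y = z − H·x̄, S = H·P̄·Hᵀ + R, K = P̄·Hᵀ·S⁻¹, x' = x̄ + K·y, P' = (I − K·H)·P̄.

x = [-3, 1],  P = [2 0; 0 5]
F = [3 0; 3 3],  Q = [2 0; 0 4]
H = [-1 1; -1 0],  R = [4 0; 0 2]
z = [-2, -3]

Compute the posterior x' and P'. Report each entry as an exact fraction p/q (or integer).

x' = [1159/603, 125/603]
P' = [1096/603 1088/603; 1088/603 3316/603]

x̄ = F·x = [-9, -6]
P̄ = F·P·Fᵀ + Q = [20 18; 18 67]
y = z − H·x̄ = [-5, -12]
S = H·P̄·Hᵀ + R = [55 2; 2 22]
K = P̄·Hᵀ·S⁻¹ = [-2/603 -548/603; 557/603 -544/603]
x' = x̄ + K·y = [1159/603, 125/603]
P' = (I − K·H)·P̄ = [1096/603 1088/603; 1088/603 3316/603]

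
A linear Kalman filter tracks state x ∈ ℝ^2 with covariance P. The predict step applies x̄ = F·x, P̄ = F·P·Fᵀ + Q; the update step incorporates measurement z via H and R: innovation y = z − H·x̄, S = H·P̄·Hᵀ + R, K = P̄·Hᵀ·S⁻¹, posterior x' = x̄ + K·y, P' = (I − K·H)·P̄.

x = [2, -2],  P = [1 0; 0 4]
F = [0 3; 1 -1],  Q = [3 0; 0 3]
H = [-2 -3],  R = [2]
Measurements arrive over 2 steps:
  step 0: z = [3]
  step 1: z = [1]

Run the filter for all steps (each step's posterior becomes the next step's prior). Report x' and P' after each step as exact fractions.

step 0: x' = [-321/43, 4], P' = [795/43 -12; -12 8]
step 1: x' = [10296/1363, -257/47], P' = [82875/1363 -1920/47; -1920/47 1300/47]

step 0: x̄ = F·x = [-6, 4]
step 0: P̄ = F·P·Fᵀ + Q = [39 -12; -12 8]
step 0: y = z − H·x̄ = [3]
step 0: S = H·P̄·Hᵀ + R = [86]
step 0: K = P̄·Hᵀ·S⁻¹ = [-21/43; 0]
step 0: x' = x̄ + K·y = [-321/43, 4]
step 0: P' = (I − K·H)·P̄ = [795/43 -12; -12 8]
step 1: x̄ = F·x = [12, -493/43]
step 1: P̄ = F·P·Fᵀ + Q = [75 -60; -60 2300/43]
step 1: y = z − H·x̄ = [-404/43]
step 1: S = H·P̄·Hᵀ + R = [2726/43]
step 1: K = P̄·Hᵀ·S⁻¹ = [645/1363; -30/47]
step 1: x' = x̄ + K·y = [10296/1363, -257/47]
step 1: P' = (I − K·H)·P̄ = [82875/1363 -1920/47; -1920/47 1300/47]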